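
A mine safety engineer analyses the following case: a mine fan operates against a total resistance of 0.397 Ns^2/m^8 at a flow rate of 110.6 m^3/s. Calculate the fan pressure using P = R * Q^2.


4856.2469 Pa

Compute Q^2:
Q^2 = 110.6^2 = 12232.36
Compute pressure:
P = R * Q^2 = 0.397 * 12232.36
= 4856.2469 Pa


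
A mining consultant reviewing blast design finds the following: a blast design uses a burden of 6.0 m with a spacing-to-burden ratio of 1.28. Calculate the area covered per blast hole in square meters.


First, find the spacing:
Spacing = burden * ratio = 6.0 * 1.28
= 7.68 m
Then, calculate the area:
Area = burden * spacing = 6.0 * 7.68
= 46.08 m^2

46.08 m^2


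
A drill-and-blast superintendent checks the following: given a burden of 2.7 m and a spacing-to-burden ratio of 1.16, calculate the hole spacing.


Spacing = burden * ratio
= 2.7 * 1.16
= 3.132 m

3.132 m


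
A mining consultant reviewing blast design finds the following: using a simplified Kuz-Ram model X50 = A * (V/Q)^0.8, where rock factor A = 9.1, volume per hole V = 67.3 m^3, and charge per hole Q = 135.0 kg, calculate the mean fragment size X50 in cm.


5.2142 cm

Compute V/Q:
V/Q = 67.3 / 135.0 = 0.4985185185
Raise to the power 0.8:
(V/Q)^0.8 = 0.4985185185^0.8 = 0.5729873534
Multiply by A:
X50 = 9.1 * 0.5729873534
= 5.2142 cm


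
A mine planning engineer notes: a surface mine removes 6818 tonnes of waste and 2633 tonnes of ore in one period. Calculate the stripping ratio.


2.5894

Stripping ratio = waste tonnage / ore tonnage
= 6818 / 2633
= 2.5894


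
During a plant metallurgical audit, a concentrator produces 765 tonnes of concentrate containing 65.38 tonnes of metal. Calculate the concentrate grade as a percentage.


8.5464%

Grade = (metal in concentrate / concentrate mass) * 100
= (65.38 / 765) * 100
= 0.08546405229 * 100
= 8.5464%


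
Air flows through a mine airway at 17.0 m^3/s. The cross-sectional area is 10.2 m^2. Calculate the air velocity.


1.6667 m/s

Velocity = flow rate / cross-sectional area
= 17.0 / 10.2
= 1.6667 m/s


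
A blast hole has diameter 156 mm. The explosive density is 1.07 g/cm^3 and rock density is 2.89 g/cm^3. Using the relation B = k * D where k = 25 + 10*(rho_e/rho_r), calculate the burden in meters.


4.4776 m

First, compute k:
rho_e / rho_r = 1.07 / 2.89 = 0.3702422145
k = 25 + 10 * 0.3702422145 = 28.70242215
Then, compute burden:
B = k * D / 1000 = 28.70242215 * 156 / 1000
= 4477.577855 / 1000
= 4.4776 m


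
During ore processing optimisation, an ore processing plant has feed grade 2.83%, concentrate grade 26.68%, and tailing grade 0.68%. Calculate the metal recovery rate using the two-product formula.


77.9587%

Using the two-product formula:
R = 100 * c * (f - t) / (f * (c - t))
Numerator = 100 * 26.68 * (2.83 - 0.68)
= 100 * 26.68 * 2.15
= 5736.2
Denominator = 2.83 * (26.68 - 0.68)
= 2.83 * 26.0
= 73.58
R = 5736.2 / 73.58
= 77.9587%


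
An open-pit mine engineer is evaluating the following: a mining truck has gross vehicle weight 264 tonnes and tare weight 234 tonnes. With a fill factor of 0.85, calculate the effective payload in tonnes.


Maximum payload = gross - tare
= 264 - 234 = 30 tonnes
Effective payload = max payload * fill factor
= 30 * 0.85
= 25.5 tonnes

25.5 tonnes


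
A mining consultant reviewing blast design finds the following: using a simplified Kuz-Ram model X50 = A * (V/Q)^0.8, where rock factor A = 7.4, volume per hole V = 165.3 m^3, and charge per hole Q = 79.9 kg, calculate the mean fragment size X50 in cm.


13.2377 cm

Compute V/Q:
V/Q = 165.3 / 79.9 = 2.068836045
Raise to the power 0.8:
(V/Q)^0.8 = 2.068836045^0.8 = 1.788878562
Multiply by A:
X50 = 7.4 * 1.788878562
= 13.2377 cm


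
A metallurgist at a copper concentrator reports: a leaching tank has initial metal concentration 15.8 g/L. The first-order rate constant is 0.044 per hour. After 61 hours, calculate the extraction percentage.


Compute the exponent:
-k * t = -0.044 * 61 = -2.684
Remaining concentration:
C = 15.8 * exp(-2.684)
= 15.8 * 0.06828944931
= 1.078973299 g/L
Extracted = 15.8 - 1.078973299 = 14.7210267 g/L
Extraction % = 14.7210267 / 15.8 * 100
= 93.1711%

93.1711%


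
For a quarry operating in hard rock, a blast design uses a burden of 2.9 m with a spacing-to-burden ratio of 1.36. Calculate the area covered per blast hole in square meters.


11.4376 m^2

First, find the spacing:
Spacing = burden * ratio = 2.9 * 1.36
= 3.944 m
Then, calculate the area:
Area = burden * spacing = 2.9 * 3.944
= 11.4376 m^2


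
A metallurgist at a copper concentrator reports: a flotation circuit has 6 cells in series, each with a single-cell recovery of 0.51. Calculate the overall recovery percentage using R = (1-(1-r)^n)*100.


Complement of single-cell recovery:
1 - r = 1 - 0.51 = 0.49
Raise to power n:
(1 - r)^6 = 0.49^6 = 0.0138412872
Overall recovery:
R = (1 - 0.0138412872) * 100
= 98.6159%

98.6159%


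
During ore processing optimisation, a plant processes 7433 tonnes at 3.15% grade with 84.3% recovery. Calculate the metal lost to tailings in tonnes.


36.7599 tonnes

Total metal in feed:
= 7433 * 3.15 / 100 = 234.1395 tonnes
Metal recovered:
= 234.1395 * 84.3 / 100 = 197.3795985 tonnes
Metal lost to tailings:
= 234.1395 - 197.3795985
= 36.7599 tonnes


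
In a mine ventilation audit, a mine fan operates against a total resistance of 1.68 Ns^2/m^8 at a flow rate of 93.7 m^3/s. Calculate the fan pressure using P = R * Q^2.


Compute Q^2:
Q^2 = 93.7^2 = 8779.69
Compute pressure:
P = R * Q^2 = 1.68 * 8779.69
= 14749.8792 Pa

14749.8792 Pa


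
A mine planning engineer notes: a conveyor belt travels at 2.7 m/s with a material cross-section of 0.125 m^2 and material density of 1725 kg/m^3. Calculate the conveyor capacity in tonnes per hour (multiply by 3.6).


2095.875 t/h

Volumetric flow = speed * area
= 2.7 * 0.125 = 0.3375 m^3/s
Mass flow = volumetric * density
= 0.3375 * 1725 = 582.1875 kg/s
Convert to t/h: multiply by 3.6
Capacity = 582.1875 * 3.6
= 2095.875 t/h


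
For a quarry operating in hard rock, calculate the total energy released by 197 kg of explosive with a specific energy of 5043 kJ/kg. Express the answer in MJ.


993.471 MJ

Energy = mass * specific_energy / 1000
= 197 * 5043 / 1000
= 993471 / 1000
= 993.471 MJ


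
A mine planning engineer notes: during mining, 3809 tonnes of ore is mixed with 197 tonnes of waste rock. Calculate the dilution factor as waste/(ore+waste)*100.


Total material = ore + waste
= 3809 + 197 = 4006 tonnes
Dilution = waste / total * 100
= 197 / 4006 * 100
= 0.04917623565 * 100
= 4.9176%

4.9176%


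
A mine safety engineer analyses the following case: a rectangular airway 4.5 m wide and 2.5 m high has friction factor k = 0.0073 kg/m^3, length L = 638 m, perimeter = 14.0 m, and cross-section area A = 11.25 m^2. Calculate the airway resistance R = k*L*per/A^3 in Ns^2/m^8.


Compute the numerator:
k * L * per = 0.0073 * 638 * 14.0
= 65.2036
Compute the denominator:
A^3 = 11.25^3 = 1423.828125
Resistance:
R = 65.2036 / 1423.828125
= 0.0458 Ns^2/m^8

0.0458 Ns^2/m^8


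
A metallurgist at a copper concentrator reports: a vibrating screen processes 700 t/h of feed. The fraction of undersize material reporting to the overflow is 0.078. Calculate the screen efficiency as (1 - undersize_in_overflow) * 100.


Screen efficiency = (1 - fraction of undersize in overflow) * 100
= (1 - 0.078) * 100
= 0.922 * 100
= 92.2%

92.2%


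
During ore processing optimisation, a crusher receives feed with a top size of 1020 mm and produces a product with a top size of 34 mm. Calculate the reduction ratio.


30.0

Reduction ratio = feed size / product size
= 1020 / 34
= 30.0


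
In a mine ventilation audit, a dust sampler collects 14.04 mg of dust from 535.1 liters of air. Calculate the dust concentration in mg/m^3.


26.2381 mg/m^3

Convert liters to m^3: 1 m^3 = 1000 L
Concentration = mass / volume * 1000
= 14.04 / 535.1 * 1000
= 0.02623808634 * 1000
= 26.2381 mg/m^3


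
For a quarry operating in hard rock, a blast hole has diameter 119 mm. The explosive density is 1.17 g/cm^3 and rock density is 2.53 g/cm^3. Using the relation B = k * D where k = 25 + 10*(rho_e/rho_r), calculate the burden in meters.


3.5253 m

First, compute k:
rho_e / rho_r = 1.17 / 2.53 = 0.4624505929
k = 25 + 10 * 0.4624505929 = 29.62450593
Then, compute burden:
B = k * D / 1000 = 29.62450593 * 119 / 1000
= 3525.316206 / 1000
= 3.5253 m


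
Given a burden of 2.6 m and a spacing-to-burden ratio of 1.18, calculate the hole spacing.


Spacing = burden * ratio
= 2.6 * 1.18
= 3.068 m

3.068 m


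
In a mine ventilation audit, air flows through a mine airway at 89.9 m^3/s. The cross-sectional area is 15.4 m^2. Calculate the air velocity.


5.8377 m/s

Velocity = flow rate / cross-sectional area
= 89.9 / 15.4
= 5.8377 m/s


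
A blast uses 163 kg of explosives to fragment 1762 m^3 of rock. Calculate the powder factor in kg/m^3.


0.0925 kg/m^3

Powder factor = explosive mass / rock volume
= 163 / 1762
= 0.0925 kg/m^3


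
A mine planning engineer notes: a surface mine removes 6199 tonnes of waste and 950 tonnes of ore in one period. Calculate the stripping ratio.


Stripping ratio = waste tonnage / ore tonnage
= 6199 / 950
= 6.5253

6.5253


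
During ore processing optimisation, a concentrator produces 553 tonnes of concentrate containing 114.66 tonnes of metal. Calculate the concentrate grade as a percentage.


20.7342%

Grade = (metal in concentrate / concentrate mass) * 100
= (114.66 / 553) * 100
= 0.2073417722 * 100
= 20.7342%


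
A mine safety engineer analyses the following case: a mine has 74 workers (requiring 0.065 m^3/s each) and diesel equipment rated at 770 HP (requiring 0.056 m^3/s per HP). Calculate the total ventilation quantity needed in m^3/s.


47.93 m^3/s

Airflow for workers:
Q_people = 74 * 0.065 = 4.81 m^3/s
Airflow for diesel equipment:
Q_diesel = 770 * 0.056 = 43.12 m^3/s
Total ventilation:
Q_total = 4.81 + 43.12
= 47.93 m^3/s


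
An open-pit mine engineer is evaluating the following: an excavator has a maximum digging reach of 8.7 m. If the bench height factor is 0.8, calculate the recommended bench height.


Bench height = reach * factor
= 8.7 * 0.8
= 6.96 m

6.96 m


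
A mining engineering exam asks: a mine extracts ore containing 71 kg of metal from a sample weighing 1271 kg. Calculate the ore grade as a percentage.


Ore grade = (metal mass / ore mass) * 100
= (71 / 1271) * 100
= 0.05586152636 * 100
= 5.5862%

5.5862%


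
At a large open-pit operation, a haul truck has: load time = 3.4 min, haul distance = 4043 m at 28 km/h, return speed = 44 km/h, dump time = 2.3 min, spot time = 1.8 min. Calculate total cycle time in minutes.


Convert haul speed to m/min: 28 * 1000/60 = 466.6666667 m/min
Haul time = 4043 / 466.6666667 = 8.663571429 min
Convert return speed to m/min: 44 * 1000/60 = 733.3333333 m/min
Return time = 4043 / 733.3333333 = 5.513181818 min
Total cycle time:
= 3.4 + 8.663571429 + 2.3 + 5.513181818 + 1.8
= 21.6768 min

21.6768 min


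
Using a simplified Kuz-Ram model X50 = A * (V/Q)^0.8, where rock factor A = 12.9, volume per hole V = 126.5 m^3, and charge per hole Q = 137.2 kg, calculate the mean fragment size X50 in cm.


12.0887 cm

Compute V/Q:
V/Q = 126.5 / 137.2 = 0.9220116618
Raise to the power 0.8:
(V/Q)^0.8 = 0.9220116618^0.8 = 0.9371068907
Multiply by A:
X50 = 12.9 * 0.9371068907
= 12.0887 cm


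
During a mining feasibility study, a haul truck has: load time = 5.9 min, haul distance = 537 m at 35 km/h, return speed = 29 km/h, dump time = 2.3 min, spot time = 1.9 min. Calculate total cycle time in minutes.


Convert haul speed to m/min: 35 * 1000/60 = 583.3333333 m/min
Haul time = 537 / 583.3333333 = 0.9205714286 min
Convert return speed to m/min: 29 * 1000/60 = 483.3333333 m/min
Return time = 537 / 483.3333333 = 1.111034483 min
Total cycle time:
= 5.9 + 0.9205714286 + 2.3 + 1.111034483 + 1.9
= 12.1316 min

12.1316 min


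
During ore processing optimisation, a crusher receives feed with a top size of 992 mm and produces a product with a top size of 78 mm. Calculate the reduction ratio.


Reduction ratio = feed size / product size
= 992 / 78
= 12.7179

12.7179


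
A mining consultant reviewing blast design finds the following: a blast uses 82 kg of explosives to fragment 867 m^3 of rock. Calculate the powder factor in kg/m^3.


0.0946 kg/m^3

Powder factor = explosive mass / rock volume
= 82 / 867
= 0.0946 kg/m^3


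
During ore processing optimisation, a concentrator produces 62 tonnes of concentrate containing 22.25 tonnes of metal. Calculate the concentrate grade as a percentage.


Grade = (metal in concentrate / concentrate mass) * 100
= (22.25 / 62) * 100
= 0.3588709677 * 100
= 35.8871%

35.8871%


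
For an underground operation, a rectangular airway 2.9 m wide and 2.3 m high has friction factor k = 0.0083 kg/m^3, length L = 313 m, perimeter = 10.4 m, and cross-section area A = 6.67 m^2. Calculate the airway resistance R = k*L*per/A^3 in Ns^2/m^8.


Compute the numerator:
k * L * per = 0.0083 * 313 * 10.4
= 27.01816
Compute the denominator:
A^3 = 6.67^3 = 296.740963
Resistance:
R = 27.01816 / 296.740963
= 0.091 Ns^2/m^8

0.091 Ns^2/m^8


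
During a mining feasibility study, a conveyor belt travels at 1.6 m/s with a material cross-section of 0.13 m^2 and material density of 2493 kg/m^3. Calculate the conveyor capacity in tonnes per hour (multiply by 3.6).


1866.7584 t/h

Volumetric flow = speed * area
= 1.6 * 0.13 = 0.208 m^3/s
Mass flow = volumetric * density
= 0.208 * 2493 = 518.544 kg/s
Convert to t/h: multiply by 3.6
Capacity = 518.544 * 3.6
= 1866.7584 t/h


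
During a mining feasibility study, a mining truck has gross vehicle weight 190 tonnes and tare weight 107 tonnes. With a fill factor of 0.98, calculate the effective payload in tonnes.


81.34 tonnes

Maximum payload = gross - tare
= 190 - 107 = 83 tonnes
Effective payload = max payload * fill factor
= 83 * 0.98
= 81.34 tonnes


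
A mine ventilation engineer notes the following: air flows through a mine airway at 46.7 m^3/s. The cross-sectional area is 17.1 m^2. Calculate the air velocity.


2.731 m/s

Velocity = flow rate / cross-sectional area
= 46.7 / 17.1
= 2.731 m/s


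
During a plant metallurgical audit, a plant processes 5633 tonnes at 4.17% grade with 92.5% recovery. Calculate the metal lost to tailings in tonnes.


Total metal in feed:
= 5633 * 4.17 / 100 = 234.8961 tonnes
Metal recovered:
= 234.8961 * 92.5 / 100 = 217.2788925 tonnes
Metal lost to tailings:
= 234.8961 - 217.2788925
= 17.6172 tonnes

17.6172 tonnes


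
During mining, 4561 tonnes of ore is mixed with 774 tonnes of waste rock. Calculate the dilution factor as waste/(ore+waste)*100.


14.508%

Total material = ore + waste
= 4561 + 774 = 5335 tonnes
Dilution = waste / total * 100
= 774 / 5335 * 100
= 0.1450796626 * 100
= 14.508%


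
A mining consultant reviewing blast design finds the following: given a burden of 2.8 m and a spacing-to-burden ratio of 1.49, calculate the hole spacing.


Spacing = burden * ratio
= 2.8 * 1.49
= 4.172 m

4.172 m


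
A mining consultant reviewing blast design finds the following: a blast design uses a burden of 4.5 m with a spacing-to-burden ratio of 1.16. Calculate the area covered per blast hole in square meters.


First, find the spacing:
Spacing = burden * ratio = 4.5 * 1.16
= 5.22 m
Then, calculate the area:
Area = burden * spacing = 4.5 * 5.22
= 23.49 m^2

23.49 m^2


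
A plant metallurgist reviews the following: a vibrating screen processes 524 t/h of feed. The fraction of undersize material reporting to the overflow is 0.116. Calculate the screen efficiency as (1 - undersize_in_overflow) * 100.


Screen efficiency = (1 - fraction of undersize in overflow) * 100
= (1 - 0.116) * 100
= 0.884 * 100
= 88.4%

88.4%


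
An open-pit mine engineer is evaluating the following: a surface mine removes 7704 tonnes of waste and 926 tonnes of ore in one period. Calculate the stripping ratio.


Stripping ratio = waste tonnage / ore tonnage
= 7704 / 926
= 8.3197

8.3197


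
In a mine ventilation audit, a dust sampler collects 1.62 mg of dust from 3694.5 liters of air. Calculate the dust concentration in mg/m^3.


0.4385 mg/m^3

Convert liters to m^3: 1 m^3 = 1000 L
Concentration = mass / volume * 1000
= 1.62 / 3694.5 * 1000
= 0.0004384896468 * 1000
= 0.4385 mg/m^3


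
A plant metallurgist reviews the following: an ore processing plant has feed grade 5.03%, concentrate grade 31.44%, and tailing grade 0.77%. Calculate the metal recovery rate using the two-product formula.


Using the two-product formula:
R = 100 * c * (f - t) / (f * (c - t))
Numerator = 100 * 31.44 * (5.03 - 0.77)
= 100 * 31.44 * 4.26
= 13393.44
Denominator = 5.03 * (31.44 - 0.77)
= 5.03 * 30.67
= 154.2701
R = 13393.44 / 154.2701
= 86.8181%

86.8181%


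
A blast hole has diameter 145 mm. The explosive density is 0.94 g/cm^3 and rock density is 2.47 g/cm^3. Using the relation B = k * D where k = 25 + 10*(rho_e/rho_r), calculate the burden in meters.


First, compute k:
rho_e / rho_r = 0.94 / 2.47 = 0.3805668016
k = 25 + 10 * 0.3805668016 = 28.80566802
Then, compute burden:
B = k * D / 1000 = 28.80566802 * 145 / 1000
= 4176.821862 / 1000
= 4.1768 m

4.1768 m


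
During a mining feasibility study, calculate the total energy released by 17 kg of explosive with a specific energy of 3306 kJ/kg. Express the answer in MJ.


Energy = mass * specific_energy / 1000
= 17 * 3306 / 1000
= 56202 / 1000
= 56.202 MJ

56.202 MJ


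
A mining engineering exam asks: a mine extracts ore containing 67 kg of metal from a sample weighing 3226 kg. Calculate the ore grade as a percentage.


Ore grade = (metal mass / ore mass) * 100
= (67 / 3226) * 100
= 0.02076875387 * 100
= 2.0769%

2.0769%


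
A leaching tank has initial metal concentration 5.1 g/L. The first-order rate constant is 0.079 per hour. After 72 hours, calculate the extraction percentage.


99.6614%

Compute the exponent:
-k * t = -0.079 * 72 = -5.688
Remaining concentration:
C = 5.1 * exp(-5.688)
= 5.1 * 0.003386358919
= 0.01727043049 g/L
Extracted = 5.1 - 0.01727043049 = 5.08272957 g/L
Extraction % = 5.08272957 / 5.1 * 100
= 99.6614%


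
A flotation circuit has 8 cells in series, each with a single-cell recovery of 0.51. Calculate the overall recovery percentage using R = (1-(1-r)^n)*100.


Complement of single-cell recovery:
1 - r = 1 - 0.51 = 0.49
Raise to power n:
(1 - r)^8 = 0.49^8 = 0.003323293057
Overall recovery:
R = (1 - 0.003323293057) * 100
= 99.6677%

99.6677%


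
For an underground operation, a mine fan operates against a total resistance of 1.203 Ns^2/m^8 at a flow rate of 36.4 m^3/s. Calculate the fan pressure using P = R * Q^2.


Compute Q^2:
Q^2 = 36.4^2 = 1324.96
Compute pressure:
P = R * Q^2 = 1.203 * 1324.96
= 1593.9269 Pa

1593.9269 Pa


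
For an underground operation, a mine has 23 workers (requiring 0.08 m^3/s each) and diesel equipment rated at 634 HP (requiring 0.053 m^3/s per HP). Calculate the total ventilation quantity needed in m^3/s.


35.442 m^3/s

Airflow for workers:
Q_people = 23 * 0.08 = 1.84 m^3/s
Airflow for diesel equipment:
Q_diesel = 634 * 0.053 = 33.602 m^3/s
Total ventilation:
Q_total = 1.84 + 33.602
= 35.442 m^3/s


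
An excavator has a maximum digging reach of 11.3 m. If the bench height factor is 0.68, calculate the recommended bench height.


7.684 m

Bench height = reach * factor
= 11.3 * 0.68
= 7.684 m


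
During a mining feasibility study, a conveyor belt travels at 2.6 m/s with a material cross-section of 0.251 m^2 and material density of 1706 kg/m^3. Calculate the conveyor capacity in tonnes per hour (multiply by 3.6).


4008.0082 t/h

Volumetric flow = speed * area
= 2.6 * 0.251 = 0.6526 m^3/s
Mass flow = volumetric * density
= 0.6526 * 1706 = 1113.3356 kg/s
Convert to t/h: multiply by 3.6
Capacity = 1113.3356 * 3.6
= 4008.0082 t/h


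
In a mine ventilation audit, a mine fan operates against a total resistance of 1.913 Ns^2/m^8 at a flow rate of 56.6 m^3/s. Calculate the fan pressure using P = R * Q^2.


Compute Q^2:
Q^2 = 56.6^2 = 3203.56
Compute pressure:
P = R * Q^2 = 1.913 * 3203.56
= 6128.4103 Pa

6128.4103 Pa


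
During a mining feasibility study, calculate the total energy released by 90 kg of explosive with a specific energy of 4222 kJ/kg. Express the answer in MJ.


379.98 MJ

Energy = mass * specific_energy / 1000
= 90 * 4222 / 1000
= 379980 / 1000
= 379.98 MJ


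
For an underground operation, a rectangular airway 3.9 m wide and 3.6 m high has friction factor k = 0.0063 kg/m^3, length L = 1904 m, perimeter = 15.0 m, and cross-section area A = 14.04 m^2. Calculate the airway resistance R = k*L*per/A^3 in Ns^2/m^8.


0.065 Ns^2/m^8

Compute the numerator:
k * L * per = 0.0063 * 1904 * 15.0
= 179.928
Compute the denominator:
A^3 = 14.04^3 = 2767.587264
Resistance:
R = 179.928 / 2767.587264
= 0.065 Ns^2/m^8


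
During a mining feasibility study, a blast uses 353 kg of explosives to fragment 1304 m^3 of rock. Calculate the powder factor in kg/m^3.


0.2707 kg/m^3

Powder factor = explosive mass / rock volume
= 353 / 1304
= 0.2707 kg/m^3


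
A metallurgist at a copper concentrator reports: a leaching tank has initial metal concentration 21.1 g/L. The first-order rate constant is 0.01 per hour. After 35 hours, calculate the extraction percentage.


Compute the exponent:
-k * t = -0.01 * 35 = -0.35
Remaining concentration:
C = 21.1 * exp(-0.35)
= 21.1 * 0.7046880897
= 14.86891869 g/L
Extracted = 21.1 - 14.86891869 = 6.231081307 g/L
Extraction % = 6.231081307 / 21.1 * 100
= 29.5312%

29.5312%


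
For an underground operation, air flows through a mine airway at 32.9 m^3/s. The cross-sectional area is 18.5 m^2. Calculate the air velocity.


1.7784 m/s

Velocity = flow rate / cross-sectional area
= 32.9 / 18.5
= 1.7784 m/s


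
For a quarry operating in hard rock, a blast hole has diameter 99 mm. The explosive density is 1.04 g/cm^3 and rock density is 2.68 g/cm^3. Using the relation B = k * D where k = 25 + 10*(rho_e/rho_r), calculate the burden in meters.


2.8592 m

First, compute k:
rho_e / rho_r = 1.04 / 2.68 = 0.3880597015
k = 25 + 10 * 0.3880597015 = 28.88059701
Then, compute burden:
B = k * D / 1000 = 28.88059701 * 99 / 1000
= 2859.179104 / 1000
= 2.8592 m


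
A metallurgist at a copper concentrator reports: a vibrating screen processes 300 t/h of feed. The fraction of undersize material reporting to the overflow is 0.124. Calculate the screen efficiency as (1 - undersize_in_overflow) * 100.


87.6%

Screen efficiency = (1 - fraction of undersize in overflow) * 100
= (1 - 0.124) * 100
= 0.876 * 100
= 87.6%


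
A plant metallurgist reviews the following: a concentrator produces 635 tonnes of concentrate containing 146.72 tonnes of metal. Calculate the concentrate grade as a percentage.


23.1055%

Grade = (metal in concentrate / concentrate mass) * 100
= (146.72 / 635) * 100
= 0.2310551181 * 100
= 23.1055%


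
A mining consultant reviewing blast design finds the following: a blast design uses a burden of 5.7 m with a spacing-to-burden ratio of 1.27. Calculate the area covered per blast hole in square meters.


41.2623 m^2

First, find the spacing:
Spacing = burden * ratio = 5.7 * 1.27
= 7.239 m
Then, calculate the area:
Area = burden * spacing = 5.7 * 7.239
= 41.2623 m^2


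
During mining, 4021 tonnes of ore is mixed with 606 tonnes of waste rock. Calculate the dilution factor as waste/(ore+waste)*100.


Total material = ore + waste
= 4021 + 606 = 4627 tonnes
Dilution = waste / total * 100
= 606 / 4627 * 100
= 0.1309703912 * 100
= 13.097%

13.097%


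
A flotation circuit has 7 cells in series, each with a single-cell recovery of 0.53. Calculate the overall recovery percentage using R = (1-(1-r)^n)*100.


Complement of single-cell recovery:
1 - r = 1 - 0.53 = 0.47
Raise to power n:
(1 - r)^7 = 0.47^7 = 0.005066231205
Overall recovery:
R = (1 - 0.005066231205) * 100
= 99.4934%

99.4934%


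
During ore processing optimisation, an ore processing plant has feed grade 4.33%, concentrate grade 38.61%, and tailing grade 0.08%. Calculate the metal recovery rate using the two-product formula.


Using the two-product formula:
R = 100 * c * (f - t) / (f * (c - t))
Numerator = 100 * 38.61 * (4.33 - 0.08)
= 100 * 38.61 * 4.25
= 16409.25
Denominator = 4.33 * (38.61 - 0.08)
= 4.33 * 38.53
= 166.8349
R = 16409.25 / 166.8349
= 98.3562%

98.3562%


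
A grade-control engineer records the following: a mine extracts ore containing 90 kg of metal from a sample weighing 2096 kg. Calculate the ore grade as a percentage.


Ore grade = (metal mass / ore mass) * 100
= (90 / 2096) * 100
= 0.0429389313 * 100
= 4.2939%

4.2939%


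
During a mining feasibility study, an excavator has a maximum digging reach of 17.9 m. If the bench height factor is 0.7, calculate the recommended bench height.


Bench height = reach * factor
= 17.9 * 0.7
= 12.53 m

12.53 m


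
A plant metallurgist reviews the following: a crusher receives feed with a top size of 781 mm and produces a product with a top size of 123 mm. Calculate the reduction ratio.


Reduction ratio = feed size / product size
= 781 / 123
= 6.3496

6.3496


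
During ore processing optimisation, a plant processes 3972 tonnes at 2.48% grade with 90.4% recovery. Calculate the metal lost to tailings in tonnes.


9.4565 tonnes

Total metal in feed:
= 3972 * 2.48 / 100 = 98.5056 tonnes
Metal recovered:
= 98.5056 * 90.4 / 100 = 89.0490624 tonnes
Metal lost to tailings:
= 98.5056 - 89.0490624
= 9.4565 tonnes


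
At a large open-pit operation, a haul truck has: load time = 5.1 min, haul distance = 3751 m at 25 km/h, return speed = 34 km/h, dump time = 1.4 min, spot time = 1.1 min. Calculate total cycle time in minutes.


Convert haul speed to m/min: 25 * 1000/60 = 416.6666667 m/min
Haul time = 3751 / 416.6666667 = 9.0024 min
Convert return speed to m/min: 34 * 1000/60 = 566.6666667 m/min
Return time = 3751 / 566.6666667 = 6.619411765 min
Total cycle time:
= 5.1 + 9.0024 + 1.4 + 6.619411765 + 1.1
= 23.2218 min

23.2218 min


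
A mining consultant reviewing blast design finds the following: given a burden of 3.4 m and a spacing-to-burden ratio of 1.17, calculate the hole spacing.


3.978 m

Spacing = burden * ratio
= 3.4 * 1.17
= 3.978 m


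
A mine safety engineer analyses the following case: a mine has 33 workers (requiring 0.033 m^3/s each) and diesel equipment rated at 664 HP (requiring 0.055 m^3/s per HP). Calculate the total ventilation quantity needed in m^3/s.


Airflow for workers:
Q_people = 33 * 0.033 = 1.089 m^3/s
Airflow for diesel equipment:
Q_diesel = 664 * 0.055 = 36.52 m^3/s
Total ventilation:
Q_total = 1.089 + 36.52
= 37.609 m^3/s

37.609 m^3/s


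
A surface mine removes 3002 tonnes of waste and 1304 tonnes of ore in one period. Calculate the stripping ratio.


2.3021

Stripping ratio = waste tonnage / ore tonnage
= 3002 / 1304
= 2.3021


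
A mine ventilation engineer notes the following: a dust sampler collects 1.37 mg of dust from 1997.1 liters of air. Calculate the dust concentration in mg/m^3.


0.686 mg/m^3

Convert liters to m^3: 1 m^3 = 1000 L
Concentration = mass / volume * 1000
= 1.37 / 1997.1 * 1000
= 0.0006859946923 * 1000
= 0.686 mg/m^3


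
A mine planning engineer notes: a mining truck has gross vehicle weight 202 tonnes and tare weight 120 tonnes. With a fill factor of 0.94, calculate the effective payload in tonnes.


Maximum payload = gross - tare
= 202 - 120 = 82 tonnes
Effective payload = max payload * fill factor
= 82 * 0.94
= 77.08 tonnes

77.08 tonnes


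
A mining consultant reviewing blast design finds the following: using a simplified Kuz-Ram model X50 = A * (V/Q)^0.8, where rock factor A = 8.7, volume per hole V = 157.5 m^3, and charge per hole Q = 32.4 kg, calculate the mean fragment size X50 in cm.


Compute V/Q:
V/Q = 157.5 / 32.4 = 4.861111111
Raise to the power 0.8:
(V/Q)^0.8 = 4.861111111^0.8 = 3.543141023
Multiply by A:
X50 = 8.7 * 3.543141023
= 30.8253 cm

30.8253 cm


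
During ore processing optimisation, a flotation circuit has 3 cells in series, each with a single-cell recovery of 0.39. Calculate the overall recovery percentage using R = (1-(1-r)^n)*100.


77.3019%

Complement of single-cell recovery:
1 - r = 1 - 0.39 = 0.61
Raise to power n:
(1 - r)^3 = 0.61^3 = 0.226981
Overall recovery:
R = (1 - 0.226981) * 100
= 77.3019%


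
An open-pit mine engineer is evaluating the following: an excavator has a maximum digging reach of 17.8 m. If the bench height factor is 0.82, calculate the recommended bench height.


Bench height = reach * factor
= 17.8 * 0.82
= 14.596 m

14.596 m


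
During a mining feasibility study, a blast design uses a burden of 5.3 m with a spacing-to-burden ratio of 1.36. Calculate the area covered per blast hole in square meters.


First, find the spacing:
Spacing = burden * ratio = 5.3 * 1.36
= 7.208 m
Then, calculate the area:
Area = burden * spacing = 5.3 * 7.208
= 38.2024 m^2

38.2024 m^2


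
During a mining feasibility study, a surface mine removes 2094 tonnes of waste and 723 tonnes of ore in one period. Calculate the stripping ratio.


Stripping ratio = waste tonnage / ore tonnage
= 2094 / 723
= 2.8963

2.8963


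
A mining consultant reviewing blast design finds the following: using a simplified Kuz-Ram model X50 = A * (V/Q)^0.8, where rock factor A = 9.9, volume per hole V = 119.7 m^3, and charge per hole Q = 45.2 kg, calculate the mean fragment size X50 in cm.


Compute V/Q:
V/Q = 119.7 / 45.2 = 2.648230088
Raise to the power 0.8:
(V/Q)^0.8 = 2.648230088^0.8 = 2.179538638
Multiply by A:
X50 = 9.9 * 2.179538638
= 21.5774 cm

21.5774 cm


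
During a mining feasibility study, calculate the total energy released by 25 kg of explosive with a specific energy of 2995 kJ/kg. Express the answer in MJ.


74.875 MJ

Energy = mass * specific_energy / 1000
= 25 * 2995 / 1000
= 74875 / 1000
= 74.875 MJ


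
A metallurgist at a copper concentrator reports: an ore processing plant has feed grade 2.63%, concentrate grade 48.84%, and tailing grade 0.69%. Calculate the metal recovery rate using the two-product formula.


74.8213%

Using the two-product formula:
R = 100 * c * (f - t) / (f * (c - t))
Numerator = 100 * 48.84 * (2.63 - 0.69)
= 100 * 48.84 * 1.94
= 9474.96
Denominator = 2.63 * (48.84 - 0.69)
= 2.63 * 48.15
= 126.6345
R = 9474.96 / 126.6345
= 74.8213%


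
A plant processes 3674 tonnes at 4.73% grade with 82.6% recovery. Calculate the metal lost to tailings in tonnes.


30.2378 tonnes

Total metal in feed:
= 3674 * 4.73 / 100 = 173.7802 tonnes
Metal recovered:
= 173.7802 * 82.6 / 100 = 143.5424452 tonnes
Metal lost to tailings:
= 173.7802 - 143.5424452
= 30.2378 tonnes


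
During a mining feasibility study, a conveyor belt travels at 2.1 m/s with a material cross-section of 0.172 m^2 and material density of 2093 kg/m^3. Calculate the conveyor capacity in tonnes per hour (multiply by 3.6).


2721.5698 t/h

Volumetric flow = speed * area
= 2.1 * 0.172 = 0.3612 m^3/s
Mass flow = volumetric * density
= 0.3612 * 2093 = 755.9916 kg/s
Convert to t/h: multiply by 3.6
Capacity = 755.9916 * 3.6
= 2721.5698 t/h


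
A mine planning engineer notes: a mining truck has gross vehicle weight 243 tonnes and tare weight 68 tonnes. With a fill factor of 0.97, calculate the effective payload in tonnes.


Maximum payload = gross - tare
= 243 - 68 = 175 tonnes
Effective payload = max payload * fill factor
= 175 * 0.97
= 169.75 tonnes

169.75 tonnes


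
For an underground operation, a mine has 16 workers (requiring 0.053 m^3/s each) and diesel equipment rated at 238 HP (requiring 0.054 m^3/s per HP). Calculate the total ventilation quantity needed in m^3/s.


Airflow for workers:
Q_people = 16 * 0.053 = 0.848 m^3/s
Airflow for diesel equipment:
Q_diesel = 238 * 0.054 = 12.852 m^3/s
Total ventilation:
Q_total = 0.848 + 12.852
= 13.7 m^3/s

13.7 m^3/s


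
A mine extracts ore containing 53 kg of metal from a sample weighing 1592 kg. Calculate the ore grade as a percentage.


Ore grade = (metal mass / ore mass) * 100
= (53 / 1592) * 100
= 0.03329145729 * 100
= 3.3291%

3.3291%


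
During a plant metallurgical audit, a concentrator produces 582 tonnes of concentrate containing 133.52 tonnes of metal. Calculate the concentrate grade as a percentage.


Grade = (metal in concentrate / concentrate mass) * 100
= (133.52 / 582) * 100
= 0.2294158076 * 100
= 22.9416%

22.9416%


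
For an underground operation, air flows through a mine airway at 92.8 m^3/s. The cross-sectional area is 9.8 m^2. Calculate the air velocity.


9.4694 m/s

Velocity = flow rate / cross-sectional area
= 92.8 / 9.8
= 9.4694 m/s


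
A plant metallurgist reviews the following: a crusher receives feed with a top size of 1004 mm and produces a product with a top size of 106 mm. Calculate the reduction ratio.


9.4717

Reduction ratio = feed size / product size
= 1004 / 106
= 9.4717


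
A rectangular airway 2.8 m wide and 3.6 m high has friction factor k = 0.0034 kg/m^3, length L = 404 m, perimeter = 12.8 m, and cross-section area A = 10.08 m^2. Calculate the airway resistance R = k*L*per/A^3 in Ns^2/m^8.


0.0172 Ns^2/m^8

Compute the numerator:
k * L * per = 0.0034 * 404 * 12.8
= 17.58208
Compute the denominator:
A^3 = 10.08^3 = 1024.192512
Resistance:
R = 17.58208 / 1024.192512
= 0.0172 Ns^2/m^8


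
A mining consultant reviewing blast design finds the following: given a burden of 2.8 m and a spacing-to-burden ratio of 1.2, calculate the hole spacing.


3.36 m

Spacing = burden * ratio
= 2.8 * 1.2
= 3.36 m


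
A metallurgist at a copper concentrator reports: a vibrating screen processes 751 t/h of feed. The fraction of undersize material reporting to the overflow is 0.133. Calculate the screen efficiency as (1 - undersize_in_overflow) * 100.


Screen efficiency = (1 - fraction of undersize in overflow) * 100
= (1 - 0.133) * 100
= 0.867 * 100
= 86.7%

86.7%


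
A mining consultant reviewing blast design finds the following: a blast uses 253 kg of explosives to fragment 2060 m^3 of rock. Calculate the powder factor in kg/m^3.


Powder factor = explosive mass / rock volume
= 253 / 2060
= 0.1228 kg/m^3

0.1228 kg/m^3


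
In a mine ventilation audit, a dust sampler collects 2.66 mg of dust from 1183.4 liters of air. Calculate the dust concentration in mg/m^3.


2.2478 mg/m^3

Convert liters to m^3: 1 m^3 = 1000 L
Concentration = mass / volume * 1000
= 2.66 / 1183.4 * 1000
= 0.00224776069 * 1000
= 2.2478 mg/m^3


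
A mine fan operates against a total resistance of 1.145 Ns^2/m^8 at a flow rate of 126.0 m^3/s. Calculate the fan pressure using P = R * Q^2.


Compute Q^2:
Q^2 = 126.0^2 = 15876.0
Compute pressure:
P = R * Q^2 = 1.145 * 15876.0
= 18178.02 Pa

18178.02 Pa


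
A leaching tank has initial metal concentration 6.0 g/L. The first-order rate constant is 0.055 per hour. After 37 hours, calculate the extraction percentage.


Compute the exponent:
-k * t = -0.055 * 37 = -2.035
Remaining concentration:
C = 6.0 * exp(-2.035)
= 6.0 * 0.1306804825
= 0.784082895 g/L
Extracted = 6.0 - 0.784082895 = 5.215917105 g/L
Extraction % = 5.215917105 / 6.0 * 100
= 86.932%

86.932%


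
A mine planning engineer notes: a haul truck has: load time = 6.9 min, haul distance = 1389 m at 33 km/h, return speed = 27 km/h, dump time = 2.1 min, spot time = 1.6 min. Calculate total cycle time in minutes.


16.2121 min

Convert haul speed to m/min: 33 * 1000/60 = 550 m/min
Haul time = 1389 / 550 = 2.525454545 min
Convert return speed to m/min: 27 * 1000/60 = 450 m/min
Return time = 1389 / 450 = 3.086666667 min
Total cycle time:
= 6.9 + 2.525454545 + 2.1 + 3.086666667 + 1.6
= 16.2121 min


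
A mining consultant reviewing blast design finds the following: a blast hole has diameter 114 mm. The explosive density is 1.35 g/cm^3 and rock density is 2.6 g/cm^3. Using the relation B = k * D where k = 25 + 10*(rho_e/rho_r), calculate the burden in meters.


First, compute k:
rho_e / rho_r = 1.35 / 2.6 = 0.5192307692
k = 25 + 10 * 0.5192307692 = 30.19230769
Then, compute burden:
B = k * D / 1000 = 30.19230769 * 114 / 1000
= 3441.923077 / 1000
= 3.4419 m

3.4419 m


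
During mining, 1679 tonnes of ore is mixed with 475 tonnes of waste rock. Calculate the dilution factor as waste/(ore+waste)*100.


22.052%

Total material = ore + waste
= 1679 + 475 = 2154 tonnes
Dilution = waste / total * 100
= 475 / 2154 * 100
= 0.2205199629 * 100
= 22.052%


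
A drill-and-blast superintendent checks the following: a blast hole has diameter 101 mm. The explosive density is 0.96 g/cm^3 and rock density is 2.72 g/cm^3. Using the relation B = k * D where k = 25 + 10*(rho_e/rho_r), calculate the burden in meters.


First, compute k:
rho_e / rho_r = 0.96 / 2.72 = 0.3529411765
k = 25 + 10 * 0.3529411765 = 28.52941176
Then, compute burden:
B = k * D / 1000 = 28.52941176 * 101 / 1000
= 2881.470588 / 1000
= 2.8815 m

2.8815 m


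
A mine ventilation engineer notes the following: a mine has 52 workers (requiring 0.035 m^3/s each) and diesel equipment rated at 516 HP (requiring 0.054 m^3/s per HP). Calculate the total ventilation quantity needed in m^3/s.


Airflow for workers:
Q_people = 52 * 0.035 = 1.82 m^3/s
Airflow for diesel equipment:
Q_diesel = 516 * 0.054 = 27.864 m^3/s
Total ventilation:
Q_total = 1.82 + 27.864
= 29.684 m^3/s

29.684 m^3/s


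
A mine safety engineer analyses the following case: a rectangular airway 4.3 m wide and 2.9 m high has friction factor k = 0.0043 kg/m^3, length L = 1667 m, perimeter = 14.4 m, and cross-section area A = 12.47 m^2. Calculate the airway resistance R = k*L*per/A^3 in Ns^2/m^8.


Compute the numerator:
k * L * per = 0.0043 * 1667 * 14.4
= 103.22064
Compute the denominator:
A^3 = 12.47^3 = 1939.096223
Resistance:
R = 103.22064 / 1939.096223
= 0.0532 Ns^2/m^8

0.0532 Ns^2/m^8


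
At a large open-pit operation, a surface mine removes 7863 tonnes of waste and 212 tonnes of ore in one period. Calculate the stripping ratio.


37.0896

Stripping ratio = waste tonnage / ore tonnage
= 7863 / 212
= 37.0896


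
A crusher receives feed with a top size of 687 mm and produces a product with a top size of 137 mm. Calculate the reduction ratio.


Reduction ratio = feed size / product size
= 687 / 137
= 5.0146

5.0146


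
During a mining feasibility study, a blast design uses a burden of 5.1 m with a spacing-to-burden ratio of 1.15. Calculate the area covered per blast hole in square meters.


29.9115 m^2

First, find the spacing:
Spacing = burden * ratio = 5.1 * 1.15
= 5.865 m
Then, calculate the area:
Area = burden * spacing = 5.1 * 5.865
= 29.9115 m^2


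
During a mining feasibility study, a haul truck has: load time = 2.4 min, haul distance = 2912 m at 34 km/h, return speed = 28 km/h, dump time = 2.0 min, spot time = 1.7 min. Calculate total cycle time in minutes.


17.4788 min

Convert haul speed to m/min: 34 * 1000/60 = 566.6666667 m/min
Haul time = 2912 / 566.6666667 = 5.138823529 min
Convert return speed to m/min: 28 * 1000/60 = 466.6666667 m/min
Return time = 2912 / 466.6666667 = 6.24 min
Total cycle time:
= 2.4 + 5.138823529 + 2.0 + 6.24 + 1.7
= 17.4788 min


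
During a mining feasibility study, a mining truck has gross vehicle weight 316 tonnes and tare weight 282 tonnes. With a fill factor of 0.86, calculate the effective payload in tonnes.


Maximum payload = gross - tare
= 316 - 282 = 34 tonnes
Effective payload = max payload * fill factor
= 34 * 0.86
= 29.24 tonnes

29.24 tonnes


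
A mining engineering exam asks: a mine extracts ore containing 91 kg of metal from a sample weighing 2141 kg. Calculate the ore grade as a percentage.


4.2504%

Ore grade = (metal mass / ore mass) * 100
= (91 / 2141) * 100
= 0.04250350304 * 100
= 4.2504%
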